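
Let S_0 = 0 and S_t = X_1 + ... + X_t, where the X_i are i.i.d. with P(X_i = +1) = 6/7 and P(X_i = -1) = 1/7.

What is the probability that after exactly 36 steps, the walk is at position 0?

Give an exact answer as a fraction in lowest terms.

To be at 0 after 36 steps: need exactly 18 steps of +1 and 18 of -1.
Number of such sequences: C(36,18) = 9075135300
Each has probability (6/7)^18 · (1/7)^18 = 101559956668416/2651730845859653471779023381601
P = 9075135300 · 101559956668416/2651730845859653471779023381601 = 131667192546858919526400/378818692265664781682717625943

Answer: 131667192546858919526400/378818692265664781682717625943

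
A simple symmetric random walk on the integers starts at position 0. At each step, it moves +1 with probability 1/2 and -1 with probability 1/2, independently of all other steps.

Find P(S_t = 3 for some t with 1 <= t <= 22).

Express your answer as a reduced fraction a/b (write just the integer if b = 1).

Count via complement. Let g(t,s) = #length-t paths at position s with S_1..S_t all ≠ 3.
g(t,s) = g(t-1,s-1) + g(t-1,s+1) for s ≠ 3; g(t,3) = 0.
t=0: g(0,0)=1
t=1: g(1,-1)=1 g(1,1)=1
t=2: g(2,-2)=1 g(2,0)=2 g(2,2)=1
t=3: g(3,-3)=1 g(3,-1)=3 g(3,1)=3
t=4: g(4,-4)=1 g(4,-2)=4 g(4,0)=6 g(4,2)=3
t=5: g(5,-5)=1 g(5,-3)=5 g(5,-1)=10 g(5,1)=9
t=6: g(6,-6)=1 g(6,-4)=6 g(6,-2)=15 g(6,0)=19 g(6,2)=9
t=7: g(7,-7)=1 g(7,-5)=7 g(7,-3)=21 g(7,-1)=34 g(7,1)=28
t=8: g(8,-8)=1 g(8,-6)=8 g(8,-4)=28 g(8,-2)=55 g(8,0)=62 g(8,2)=28
t=9: g(9,-9)=1 g(9,-7)=9 g(9,-5)=36 g(9,-3)=83 g(9,-1)=117 g(9,1)=90
t=10: g(10,-10)=1 g(10,-8)=10 g(10,-6)=45 g(10,-4)=119 g(10,-2)=200 g(10,0)=207 g(10,2)=90
t=11: g(11,-11)=1 g(11,-9)=11 g(11,-7)=55 g(11,-5)=164 g(11,-3)=319 g(11,-1)=407 g(11,1)=297
t=12: g(12,-12)=1 g(12,-10)=12 g(12,-8)=66 g(12,-6)=219 g(12,-4)=483 g(12,-2)=726 g(12,0)=704 g(12,2)=297
t=13: g(13,-13)=1 g(13,-11)=13 g(13,-9)=78 g(13,-7)=285 g(13,-5)=702 g(13,-3)=1209 g(13,-1)=1430 g(13,1)=1001
t=14: g(14,-14)=1 g(14,-12)=14 g(14,-10)=91 g(14,-8)=363 g(14,-6)=987 g(14,-4)=1911 g(14,-2)=2639 g(14,0)=2431 g(14,2)=1001
t=15: g(15,-15)=1 g(15,-13)=15 g(15,-11)=105 g(15,-9)=454 g(15,-7)=1350 g(15,-5)=2898 g(15,-3)=4550 g(15,-1)=5070 g(15,1)=3432
t=16: g(16,-16)=1 g(16,-14)=16 g(16,-12)=120 g(16,-10)=559 g(16,-8)=1804 g(16,-6)=4248 g(16,-4)=7448 g(16,-2)=9620 g(16,0)=8502 g(16,2)=3432
t=17: g(17,-17)=1 g(17,-15)=17 g(17,-13)=136 g(17,-11)=679 g(17,-9)=2363 g(17,-7)=6052 g(17,-5)=11696 g(17,-3)=17068 g(17,-1)=18122 g(17,1)=11934
t=18: g(18,-18)=1 g(18,-16)=18 g(18,-14)=153 g(18,-12)=815 g(18,-10)=3042 g(18,-8)=8415 g(18,-6)=17748 g(18,-4)=28764 g(18,-2)=35190 g(18,0)=30056 g(18,2)=11934
t=19: g(19,-19)=1 g(19,-17)=19 g(19,-15)=171 g(19,-13)=968 g(19,-11)=3857 g(19,-9)=11457 g(19,-7)=26163 g(19,-5)=46512 g(19,-3)=63954 g(19,-1)=65246 g(19,1)=41990
t=20: g(20,-20)=1 g(20,-18)=20 g(20,-16)=190 g(20,-14)=1139 g(20,-12)=4825 g(20,-10)=15314 g(20,-8)=37620 g(20,-6)=72675 g(20,-4)=110466 g(20,-2)=129200 g(20,0)=107236 g(20,2)=41990
t=21: g(21,-21)=1 g(21,-19)=21 g(21,-17)=210 g(21,-15)=1329 g(21,-13)=5964 g(21,-11)=20139 g(21,-9)=52934 g(21,-7)=110295 g(21,-5)=183141 g(21,-3)=239666 g(21,-1)=236436 g(21,1)=149226
t=22: g(22,-22)=1 g(22,-20)=22 g(22,-18)=231 g(22,-16)=1539 g(22,-14)=7293 g(22,-12)=26103 g(22,-10)=73073 g(22,-8)=163229 g(22,-6)=293436 g(22,-4)=422807 g(22,-2)=476102 g(22,0)=385662 g(22,2)=149226
Paths never hitting 3: Σ_s g(22,s) = 1998724
Paths hitting 3: 2^22 - 1998724 = 2195580
P = 2195580/4194304 = 548895/1048576

Answer: 548895/1048576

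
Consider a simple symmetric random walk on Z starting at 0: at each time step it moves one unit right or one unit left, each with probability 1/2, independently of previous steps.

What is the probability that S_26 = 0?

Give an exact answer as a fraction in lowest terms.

Answer: 1300075/8388608

Derivation:
To return to 0 after 26 steps: need exactly 13 steps of +1 and 13 of -1.
Favorable paths: C(26,13) = 10400600
Total paths: 2^26 = 67108864
P = 10400600/67108864 = 1300075/8388608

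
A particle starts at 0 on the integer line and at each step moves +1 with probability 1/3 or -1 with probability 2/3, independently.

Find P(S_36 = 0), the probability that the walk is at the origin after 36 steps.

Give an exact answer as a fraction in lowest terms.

Answer: 792997422694400/50031545098999707

Derivation:
To be at 0 after 36 steps: need exactly 18 steps of +1 and 18 of -1.
Number of such sequences: C(36,18) = 9075135300
Each has probability (1/3)^18 · (2/3)^18 = 262144/150094635296999121
P = 9075135300 · 262144/150094635296999121 = 792997422694400/50031545098999707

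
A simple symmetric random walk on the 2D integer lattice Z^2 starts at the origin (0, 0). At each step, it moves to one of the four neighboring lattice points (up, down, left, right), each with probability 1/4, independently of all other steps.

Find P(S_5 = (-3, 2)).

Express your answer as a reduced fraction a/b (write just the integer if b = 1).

Answer: 5/512

Derivation:
Let h be the number of horizontal steps (so 5-h are vertical). To end at (-3,2) need (h-3)/2 right-steps and ((5-h)+2)/2 up-steps.
Sum over h with 3 ≤ h ≤ 3, h ≡ 1 (mod 2), 5-h ≡ 0 (mod 2):
h=3: C(5,3)·C(3,0)·C(2,2) = 10·1·1 = 10
Total favorable: 10
Total paths: 4^5 = 1024
P = 10/1024 = 5/512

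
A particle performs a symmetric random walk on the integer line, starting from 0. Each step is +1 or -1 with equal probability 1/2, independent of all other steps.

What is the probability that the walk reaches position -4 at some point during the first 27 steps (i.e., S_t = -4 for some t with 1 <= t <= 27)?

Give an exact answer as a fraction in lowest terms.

Answer: 1854169/4194304

Derivation:
Count via complement. Let g(t,s) = #length-t paths at position s with S_1..S_t all ≠ -4.
g(t,s) = g(t-1,s-1) + g(t-1,s+1) for s ≠ -4; g(t,-4) = 0.
t=0: g(0,0)=1
t=1: g(1,-1)=1 g(1,1)=1
t=2: g(2,-2)=1 g(2,0)=2 g(2,2)=1
t=3: g(3,-3)=1 g(3,-1)=3 g(3,1)=3 g(3,3)=1
t=4: g(4,-2)=4 g(4,0)=6 g(4,2)=4 g(4,4)=1
t=5: g(5,-3)=4 g(5,-1)=10 g(5,1)=10 g(5,3)=5 g(5,5)=1
t=6: g(6,-2)=14 g(6,0)=20 g(6,2)=15 g(6,4)=6 g(6,6)=1
t=7: g(7,-3)=14 g(7,-1)=34 g(7,1)=35 g(7,3)=21 g(7,5)=7 g(7,7)=1
t=8: g(8,-2)=48 g(8,0)=69 g(8,2)=56 g(8,4)=28 g(8,6)=8 g(8,8)=1
t=9: g(9,-3)=48 g(9,-1)=117 g(9,1)=125 g(9,3)=84 g(9,5)=36 g(9,7)=9 g(9,9)=1
t=10: g(10,-2)=165 g(10,0)=242 g(10,2)=209 g(10,4)=120 g(10,6)=45 g(10,8)=10 g(10,10)=1
t=11: g(11,-3)=165 g(11,-1)=407 g(11,1)=451 g(11,3)=329 g(11,5)=165 g(11,7)=55 g(11,9)=11 g(11,11)=1
t=12: g(12,-2)=572 g(12,0)=858 g(12,2)=780 g(12,4)=494 g(12,6)=220 g(12,8)=66 g(12,10)=12 g(12,12)=1
t=13: g(13,-3)=572 g(13,-1)=1430 g(13,1)=1638 g(13,3)=1274 g(13,5)=714 g(13,7)=286 g(13,9)=78 g(13,11)=13 g(13,13)=1
t=14: g(14,-2)=2002 g(14,0)=3068 g(14,2)=2912 g(14,4)=1988 g(14,6)=1000 g(14,8)=364 g(14,10)=91 g(14,12)=14 g(14,14)=1
t=15: g(15,-3)=2002 g(15,-1)=5070 g(15,1)=5980 g(15,3)=4900 g(15,5)=2988 g(15,7)=1364 g(15,9)=455 g(15,11)=105 g(15,13)=15 g(15,15)=1
t=16: g(16,-2)=7072 g(16,0)=11050 g(16,2)=10880 g(16,4)=7888 g(16,6)=4352 g(16,8)=1819 g(16,10)=560 g(16,12)=120 g(16,14)=16 g(16,16)=1
t=17: g(17,-3)=7072 g(17,-1)=18122 g(17,1)=21930 g(17,3)=18768 g(17,5)=12240 g(17,7)=6171 g(17,9)=2379 g(17,11)=680 g(17,13)=136 g(17,15)=17 g(17,17)=1
t=18: g(18,-2)=25194 g(18,0)=40052 g(18,2)=40698 g(18,4)=31008 g(18,6)=18411 g(18,8)=8550 g(18,10)=3059 g(18,12)=816 g(18,14)=153 g(18,16)=18 g(18,18)=1
t=19: g(19,-3)=25194 g(19,-1)=65246 g(19,1)=80750 g(19,3)=71706 g(19,5)=49419 g(19,7)=26961 g(19,9)=11609 g(19,11)=3875 g(19,13)=969 g(19,15)=171 g(19,17)=19 g(19,19)=1
t=20: g(20,-2)=90440 g(20,0)=145996 g(20,2)=152456 g(20,4)=121125 g(20,6)=76380 g(20,8)=38570 g(20,10)=15484 g(20,12)=4844 g(20,14)=1140 g(20,16)=190 g(20,18)=20 g(20,20)=1
t=21: g(21,-3)=90440 g(21,-1)=236436 g(21,1)=298452 g(21,3)=273581 g(21,5)=197505 g(21,7)=114950 g(21,9)=54054 g(21,11)=20328 g(21,13)=5984 g(21,15)=1330 g(21,17)=210 g(21,19)=21 g(21,21)=1
t=22: g(22,-2)=326876 g(22,0)=534888 g(22,2)=572033 g(22,4)=471086 g(22,6)=312455 g(22,8)=169004 g(22,10)=74382 g(22,12)=26312 g(22,14)=7314 g(22,16)=1540 g(22,18)=231 g(22,20)=22 g(22,22)=1
t=23: g(23,-3)=326876 g(23,-1)=861764 g(23,1)=1106921 g(23,3)=1043119 g(23,5)=783541 g(23,7)=481459 g(23,9)=243386 g(23,11)=100694 g(23,13)=33626 g(23,15)=8854 g(23,17)=1771 g(23,19)=253 g(23,21)=23 g(23,23)=1
t=24: g(24,-2)=1188640 g(24,0)=1968685 g(24,2)=2150040 g(24,4)=1826660 g(24,6)=1265000 g(24,8)=724845 g(24,10)=344080 g(24,12)=134320 g(24,14)=42480 g(24,16)=10625 g(24,18)=2024 g(24,20)=276 g(24,22)=24 g(24,24)=1
t=25: g(25,-3)=1188640 g(25,-1)=3157325 g(25,1)=4118725 g(25,3)=3976700 g(25,5)=3091660 g(25,7)=1989845 g(25,9)=1068925 g(25,11)=478400 g(25,13)=176800 g(25,15)=53105 g(25,17)=12649 g(25,19)=2300 g(25,21)=300 g(25,23)=25 g(25,25)=1
t=26: g(26,-2)=4345965 g(26,0)=7276050 g(26,2)=8095425 g(26,4)=7068360 g(26,6)=5081505 g(26,8)=3058770 g(26,10)=1547325 g(26,12)=655200 g(26,14)=229905 g(26,16)=65754 g(26,18)=14949 g(26,20)=2600 g(26,22)=325 g(26,24)=26 g(26,26)=1
t=27: g(27,-3)=4345965 g(27,-1)=11622015 g(27,1)=15371475 g(27,3)=15163785 g(27,5)=12149865 g(27,7)=8140275 g(27,9)=4606095 g(27,11)=2202525 g(27,13)=885105 g(27,15)=295659 g(27,17)=80703 g(27,19)=17549 g(27,21)=2925 g(27,23)=351 g(27,25)=27 g(27,27)=1
Paths never hitting -4: Σ_s g(27,s) = 74884320
Paths hitting -4: 2^27 - 74884320 = 59333408
P = 59333408/134217728 = 1854169/4194304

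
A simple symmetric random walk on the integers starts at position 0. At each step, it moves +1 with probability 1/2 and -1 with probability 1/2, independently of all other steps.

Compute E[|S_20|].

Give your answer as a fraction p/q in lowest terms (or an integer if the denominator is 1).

Answer: 230945/65536

Derivation:
S_20 takes values m ≡ 0 (mod 2) with |m| ≤ 20; P(S_20=m) = C(20,(20+m)/2)/2^20.
Total paths: 2^20 = 1048576
Distribution: P(S=-20)=1/1048576, P(S=-18)=20/1048576, P(S=-16)=190/1048576, P(S=-14)=1140/1048576, P(S=-12)=4845/1048576, P(S=-10)=15504/1048576, P(S=-8)=38760/1048576, P(S=-6)=77520/1048576, P(S=-4)=125970/1048576, P(S=-2)=167960/1048576, P(S=0)=184756/1048576, P(S=2)=167960/1048576, P(S=4)=125970/1048576, P(S=6)=77520/1048576, P(S=8)=38760/1048576, P(S=10)=15504/1048576, P(S=12)=4845/1048576, P(S=14)=1140/1048576, P(S=16)=190/1048576, P(S=18)=20/1048576, P(S=20)=1/1048576
E[|S_20|] = Σ_m |m|·P(S_20=m) = 3695120/1048576 = 230945/65536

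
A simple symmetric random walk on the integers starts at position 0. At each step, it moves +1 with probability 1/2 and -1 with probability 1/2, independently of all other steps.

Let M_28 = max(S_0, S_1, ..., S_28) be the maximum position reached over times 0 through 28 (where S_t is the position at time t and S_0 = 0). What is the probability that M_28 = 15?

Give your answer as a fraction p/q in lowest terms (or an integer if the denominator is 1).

Let M_28 = max(S_0,...,S_28). Use the reflection principle: for j ≥ 1, #{paths with M_28 ≥ j} = #{S_28 ≥ j} + #{S_28 ≥ j+1}.
By reflection, #{M_28 ≥ 15} = #{S_28 ≥ 15} + #{S_28 ≥ 16} = 499178 + 499178 = 998356.
#{M_28 ≥ 16} = #{S_28 ≥ 16} + #{S_28 ≥ 17} = 499178 + 122438 = 621616.
#{M_28 = 15} = 998356 - 621616 = 376740.
P(M_28 = 15) = 376740/268435456 = 94185/67108864

Answer: 94185/67108864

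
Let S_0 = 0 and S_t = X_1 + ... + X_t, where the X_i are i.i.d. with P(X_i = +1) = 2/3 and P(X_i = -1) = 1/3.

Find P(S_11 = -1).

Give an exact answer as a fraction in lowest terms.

Answer: 4928/59049

Derivation:
To reach position -1 after 11 steps: need 5 steps of +1 and 6 steps of -1.
Number of such sequences: C(11,5) = 462
Each has probability (2/3)^5 · (1/3)^6 = 32/177147
P = 462 · 32/177147 = 4928/59049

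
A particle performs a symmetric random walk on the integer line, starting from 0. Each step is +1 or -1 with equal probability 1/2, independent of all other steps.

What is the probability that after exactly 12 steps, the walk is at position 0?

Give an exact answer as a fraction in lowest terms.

To return to 0 after 12 steps: need exactly 6 steps of +1 and 6 of -1.
Favorable paths: C(12,6) = 924
Total paths: 2^12 = 4096
P = 924/4096 = 231/1024

Answer: 231/1024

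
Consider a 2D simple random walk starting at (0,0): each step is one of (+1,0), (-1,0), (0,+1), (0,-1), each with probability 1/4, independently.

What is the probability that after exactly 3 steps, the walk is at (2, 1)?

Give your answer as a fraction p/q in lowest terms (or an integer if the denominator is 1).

Answer: 3/64

Derivation:
Let h be the number of horizontal steps (so 3-h are vertical). To end at (2,1) need (h+2)/2 right-steps and ((3-h)+1)/2 up-steps.
Sum over h with 2 ≤ h ≤ 2, h ≡ 0 (mod 2), 3-h ≡ 1 (mod 2):
h=2: C(3,2)·C(2,2)·C(1,1) = 3·1·1 = 3
Total favorable: 3
Total paths: 4^3 = 64
P = 3/64 = 3/64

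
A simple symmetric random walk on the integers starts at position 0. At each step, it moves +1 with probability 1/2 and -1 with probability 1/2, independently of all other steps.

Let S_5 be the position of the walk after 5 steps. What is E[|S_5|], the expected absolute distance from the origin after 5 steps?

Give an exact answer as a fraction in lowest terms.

S_5 takes values m ≡ 1 (mod 2) with |m| ≤ 5; P(S_5=m) = C(5,(5+m)/2)/2^5.
Total paths: 2^5 = 32
Distribution: P(S=-5)=1/32, P(S=-3)=5/32, P(S=-1)=10/32, P(S=1)=10/32, P(S=3)=5/32, P(S=5)=1/32
E[|S_5|] = Σ_m |m|·P(S_5=m) = 60/32 = 15/8

Answer: 15/8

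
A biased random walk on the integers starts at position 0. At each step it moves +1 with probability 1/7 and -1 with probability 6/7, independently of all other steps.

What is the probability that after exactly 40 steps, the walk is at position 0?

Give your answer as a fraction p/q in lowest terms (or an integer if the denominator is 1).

Answer: 71998392825518180542709760/909543680129861140820205019889143

Derivation:
To be at 0 after 40 steps: need exactly 20 steps of +1 and 20 of -1.
Number of such sequences: C(40,20) = 137846528820
Each has probability (1/7)^20 · (6/7)^20 = 3656158440062976/6366805760909027985741435139224001
P = 137846528820 · 3656158440062976/6366805760909027985741435139224001 = 71998392825518180542709760/909543680129861140820205019889143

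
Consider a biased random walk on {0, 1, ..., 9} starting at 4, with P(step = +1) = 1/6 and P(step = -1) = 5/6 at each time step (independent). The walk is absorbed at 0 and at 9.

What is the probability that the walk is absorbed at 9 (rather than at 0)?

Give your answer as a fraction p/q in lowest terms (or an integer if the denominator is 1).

Answer: 156/488281

Derivation:
Biased walk: p = 1/6, q = 5/6, r = q/p = 5
Gambler's ruin: P(hit 9 before 0 | start at 4) = (1 - r^a)/(1 - r^N)
r^4 = 625; r^9 = 1953125
P = (1 - 625) / (1 - 1953125) = -624 / -1953124 = 156/488281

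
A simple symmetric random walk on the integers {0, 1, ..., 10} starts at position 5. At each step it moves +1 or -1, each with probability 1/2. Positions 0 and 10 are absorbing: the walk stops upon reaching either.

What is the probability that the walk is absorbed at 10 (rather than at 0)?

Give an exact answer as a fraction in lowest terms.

Symmetric walk (p = 1/2): the harmonic-function argument gives P(hit 10 before 0 | start at 5) = a/N.
P = 5/10 = 1/2

Answer: 1/2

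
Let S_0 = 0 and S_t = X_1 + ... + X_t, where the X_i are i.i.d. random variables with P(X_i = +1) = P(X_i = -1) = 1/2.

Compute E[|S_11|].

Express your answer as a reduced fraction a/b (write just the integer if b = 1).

S_11 takes values m ≡ 1 (mod 2) with |m| ≤ 11; P(S_11=m) = C(11,(11+m)/2)/2^11.
Total paths: 2^11 = 2048
Distribution: P(S=-11)=1/2048, P(S=-9)=11/2048, P(S=-7)=55/2048, P(S=-5)=165/2048, P(S=-3)=330/2048, P(S=-1)=462/2048, P(S=1)=462/2048, P(S=3)=330/2048, P(S=5)=165/2048, P(S=7)=55/2048, P(S=9)=11/2048, P(S=11)=1/2048
E[|S_11|] = Σ_m |m|·P(S_11=m) = 5544/2048 = 693/256

Answer: 693/256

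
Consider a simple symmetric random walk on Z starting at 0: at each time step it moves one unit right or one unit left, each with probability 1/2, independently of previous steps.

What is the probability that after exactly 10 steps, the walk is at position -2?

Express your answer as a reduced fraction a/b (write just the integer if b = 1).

Answer: 105/512

Derivation:
To reach position -2 after 10 steps: need 4 steps of +1 and 6 of -1.
Favorable paths: C(10,4) = 210
Total paths: 2^10 = 1024
P = 210/1024 = 105/512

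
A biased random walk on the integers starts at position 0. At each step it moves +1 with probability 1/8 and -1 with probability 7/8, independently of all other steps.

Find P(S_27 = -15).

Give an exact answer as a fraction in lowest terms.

To reach position -15 after 27 steps: need 6 steps of +1 and 21 steps of -1.
Number of such sequences: C(27,6) = 296010
Each has probability (1/8)^6 · (7/8)^21 = 558545864083284007/2417851639229258349412352
P = 296010 · 558545864083284007/2417851639229258349412352 = 82667580613646449456035/1208925819614629174706176

Answer: 82667580613646449456035/1208925819614629174706176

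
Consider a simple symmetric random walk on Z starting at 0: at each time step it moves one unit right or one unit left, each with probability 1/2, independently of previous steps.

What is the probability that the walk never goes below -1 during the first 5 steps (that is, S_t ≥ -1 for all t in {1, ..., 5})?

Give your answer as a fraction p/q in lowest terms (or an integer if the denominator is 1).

Answer: 5/8

Derivation:
Let f(t,s) = #length-t paths at position s with S_1..S_t all ≥ -1.
f(t,s) = f(t-1,s-1) + f(t-1,s+1) for s ≥ -1; f(t,s) = 0 for s < -1.
t=0: f(0,0)=1
t=1: f(1,-1)=1 f(1,1)=1
t=2: f(2,0)=2 f(2,2)=1
t=3: f(3,-1)=2 f(3,1)=3 f(3,3)=1
t=4: f(4,0)=5 f(4,2)=4 f(4,4)=1
t=5: f(5,-1)=5 f(5,1)=9 f(5,3)=5 f(5,5)=1
Σ_s f(5,s) = 20
P = 20/32 = 5/8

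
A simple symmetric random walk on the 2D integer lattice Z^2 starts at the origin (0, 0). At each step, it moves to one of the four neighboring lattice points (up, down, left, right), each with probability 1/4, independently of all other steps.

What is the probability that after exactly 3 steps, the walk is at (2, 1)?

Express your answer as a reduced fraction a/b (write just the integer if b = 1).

Answer: 3/64

Derivation:
Let h be the number of horizontal steps (so 3-h are vertical). To end at (2,1) need (h+2)/2 right-steps and ((3-h)+1)/2 up-steps.
Sum over h with 2 ≤ h ≤ 2, h ≡ 0 (mod 2), 3-h ≡ 1 (mod 2):
h=2: C(3,2)·C(2,2)·C(1,1) = 3·1·1 = 3
Total favorable: 3
Total paths: 4^3 = 64
P = 3/64 = 3/64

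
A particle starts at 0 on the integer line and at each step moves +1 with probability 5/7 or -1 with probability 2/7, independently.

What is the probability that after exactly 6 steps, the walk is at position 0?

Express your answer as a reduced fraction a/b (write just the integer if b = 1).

Answer: 20000/117649

Derivation:
To be at 0 after 6 steps: need exactly 3 steps of +1 and 3 of -1.
Number of such sequences: C(6,3) = 20
Each has probability (5/7)^3 · (2/7)^3 = 1000/117649
P = 20 · 1000/117649 = 20000/117649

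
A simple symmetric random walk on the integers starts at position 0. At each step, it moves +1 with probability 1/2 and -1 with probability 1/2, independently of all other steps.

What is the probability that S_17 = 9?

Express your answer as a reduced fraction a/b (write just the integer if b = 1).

Answer: 595/32768

Derivation:
To reach position 9 after 17 steps: need 13 steps of +1 and 4 of -1.
Favorable paths: C(17,13) = 2380
Total paths: 2^17 = 131072
P = 2380/131072 = 595/32768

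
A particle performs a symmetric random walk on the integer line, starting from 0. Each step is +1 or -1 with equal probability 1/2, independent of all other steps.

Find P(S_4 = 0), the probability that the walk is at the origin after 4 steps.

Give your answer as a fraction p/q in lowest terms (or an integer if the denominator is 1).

To return to 0 after 4 steps: need exactly 2 steps of +1 and 2 of -1.
Favorable paths: C(4,2) = 6
Total paths: 2^4 = 16
P = 6/16 = 3/8

Answer: 3/8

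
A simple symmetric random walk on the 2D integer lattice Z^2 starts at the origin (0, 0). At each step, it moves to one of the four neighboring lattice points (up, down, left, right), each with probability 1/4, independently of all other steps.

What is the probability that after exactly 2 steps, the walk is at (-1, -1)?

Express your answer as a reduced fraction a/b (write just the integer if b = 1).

Answer: 1/8

Derivation:
Let h be the number of horizontal steps (so 2-h are vertical). To end at (-1,-1) need (h-1)/2 right-steps and ((2-h)-1)/2 up-steps.
Sum over h with 1 ≤ h ≤ 1, h ≡ 1 (mod 2), 2-h ≡ 1 (mod 2):
h=1: C(2,1)·C(1,0)·C(1,0) = 2·1·1 = 2
Total favorable: 2
Total paths: 4^2 = 16
P = 2/16 = 1/8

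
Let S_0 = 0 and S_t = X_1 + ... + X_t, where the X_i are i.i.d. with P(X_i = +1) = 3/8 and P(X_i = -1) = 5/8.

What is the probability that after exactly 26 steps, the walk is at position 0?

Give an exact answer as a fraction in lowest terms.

Answer: 2530199553497314453125/37778931862957161709568

Derivation:
To be at 0 after 26 steps: need exactly 13 steps of +1 and 13 of -1.
Number of such sequences: C(26,13) = 10400600
Each has probability (3/8)^13 · (5/8)^13 = 1946195068359375/302231454903657293676544
P = 10400600 · 1946195068359375/302231454903657293676544 = 2530199553497314453125/37778931862957161709568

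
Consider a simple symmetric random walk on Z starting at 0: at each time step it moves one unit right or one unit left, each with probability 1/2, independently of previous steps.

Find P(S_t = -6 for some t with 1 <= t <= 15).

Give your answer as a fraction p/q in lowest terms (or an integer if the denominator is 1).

Count via complement. Let g(t,s) = #length-t paths at position s with S_1..S_t all ≠ -6.
g(t,s) = g(t-1,s-1) + g(t-1,s+1) for s ≠ -6; g(t,-6) = 0.
t=0: g(0,0)=1
t=1: g(1,-1)=1 g(1,1)=1
t=2: g(2,-2)=1 g(2,0)=2 g(2,2)=1
t=3: g(3,-3)=1 g(3,-1)=3 g(3,1)=3 g(3,3)=1
t=4: g(4,-4)=1 g(4,-2)=4 g(4,0)=6 g(4,2)=4 g(4,4)=1
t=5: g(5,-5)=1 g(5,-3)=5 g(5,-1)=10 g(5,1)=10 g(5,3)=5 g(5,5)=1
t=6: g(6,-4)=6 g(6,-2)=15 g(6,0)=20 g(6,2)=15 g(6,4)=6 g(6,6)=1
t=7: g(7,-5)=6 g(7,-3)=21 g(7,-1)=35 g(7,1)=35 g(7,3)=21 g(7,5)=7 g(7,7)=1
t=8: g(8,-4)=27 g(8,-2)=56 g(8,0)=70 g(8,2)=56 g(8,4)=28 g(8,6)=8 g(8,8)=1
t=9: g(9,-5)=27 g(9,-3)=83 g(9,-1)=126 g(9,1)=126 g(9,3)=84 g(9,5)=36 g(9,7)=9 g(9,9)=1
t=10: g(10,-4)=110 g(10,-2)=209 g(10,0)=252 g(10,2)=210 g(10,4)=120 g(10,6)=45 g(10,8)=10 g(10,10)=1
t=11: g(11,-5)=110 g(11,-3)=319 g(11,-1)=461 g(11,1)=462 g(11,3)=330 g(11,5)=165 g(11,7)=55 g(11,9)=11 g(11,11)=1
t=12: g(12,-4)=429 g(12,-2)=780 g(12,0)=923 g(12,2)=792 g(12,4)=495 g(12,6)=220 g(12,8)=66 g(12,10)=12 g(12,12)=1
t=13: g(13,-5)=429 g(13,-3)=1209 g(13,-1)=1703 g(13,1)=1715 g(13,3)=1287 g(13,5)=715 g(13,7)=286 g(13,9)=78 g(13,11)=13 g(13,13)=1
t=14: g(14,-4)=1638 g(14,-2)=2912 g(14,0)=3418 g(14,2)=3002 g(14,4)=2002 g(14,6)=1001 g(14,8)=364 g(14,10)=91 g(14,12)=14 g(14,14)=1
t=15: g(15,-5)=1638 g(15,-3)=4550 g(15,-1)=6330 g(15,1)=6420 g(15,3)=5004 g(15,5)=3003 g(15,7)=1365 g(15,9)=455 g(15,11)=105 g(15,13)=15 g(15,15)=1
Paths never hitting -6: Σ_s g(15,s) = 28886
Paths hitting -6: 2^15 - 28886 = 3882
P = 3882/32768 = 1941/16384

Answer: 1941/16384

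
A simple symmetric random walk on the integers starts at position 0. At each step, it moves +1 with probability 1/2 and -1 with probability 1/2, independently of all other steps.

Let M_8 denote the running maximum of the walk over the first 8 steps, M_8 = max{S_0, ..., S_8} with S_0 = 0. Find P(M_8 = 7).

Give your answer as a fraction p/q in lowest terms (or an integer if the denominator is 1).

Let M_8 = max(S_0,...,S_8). Use the reflection principle: for j ≥ 1, #{paths with M_8 ≥ j} = #{S_8 ≥ j} + #{S_8 ≥ j+1}.
By reflection, #{M_8 ≥ 7} = #{S_8 ≥ 7} + #{S_8 ≥ 8} = 1 + 1 = 2.
#{M_8 ≥ 8} = #{S_8 ≥ 8} + #{S_8 ≥ 9} = 1 + 0 = 1.
#{M_8 = 7} = 2 - 1 = 1.
P(M_8 = 7) = 1/256 = 1/256

Answer: 1/256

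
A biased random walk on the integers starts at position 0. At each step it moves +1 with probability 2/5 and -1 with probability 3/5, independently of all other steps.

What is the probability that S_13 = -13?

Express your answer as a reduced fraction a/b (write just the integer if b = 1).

Answer: 1594323/1220703125

Derivation:
To reach position -13 after 13 steps: need 0 steps of +1 and 13 steps of -1.
Number of such sequences: C(13,0) = 1
Each has probability (2/5)^0 · (3/5)^13 = 1594323/1220703125
P = 1 · 1594323/1220703125 = 1594323/1220703125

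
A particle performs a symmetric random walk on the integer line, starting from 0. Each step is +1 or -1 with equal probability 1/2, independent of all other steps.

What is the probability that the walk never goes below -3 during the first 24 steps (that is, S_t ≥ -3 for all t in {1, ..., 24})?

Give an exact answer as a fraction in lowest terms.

Answer: 2414425/4194304

Derivation:
Let f(t,s) = #length-t paths at position s with S_1..S_t all ≥ -3.
f(t,s) = f(t-1,s-1) + f(t-1,s+1) for s ≥ -3; f(t,s) = 0 for s < -3.
t=0: f(0,0)=1
t=1: f(1,-1)=1 f(1,1)=1
t=2: f(2,-2)=1 f(2,0)=2 f(2,2)=1
t=3: f(3,-3)=1 f(3,-1)=3 f(3,1)=3 f(3,3)=1
t=4: f(4,-2)=4 f(4,0)=6 f(4,2)=4 f(4,4)=1
t=5: f(5,-3)=4 f(5,-1)=10 f(5,1)=10 f(5,3)=5 f(5,5)=1
t=6: f(6,-2)=14 f(6,0)=20 f(6,2)=15 f(6,4)=6 f(6,6)=1
t=7: f(7,-3)=14 f(7,-1)=34 f(7,1)=35 f(7,3)=21 f(7,5)=7 f(7,7)=1
t=8: f(8,-2)=48 f(8,0)=69 f(8,2)=56 f(8,4)=28 f(8,6)=8 f(8,8)=1
t=9: f(9,-3)=48 f(9,-1)=117 f(9,1)=125 f(9,3)=84 f(9,5)=36 f(9,7)=9 f(9,9)=1
t=10: f(10,-2)=165 f(10,0)=242 f(10,2)=209 f(10,4)=120 f(10,6)=45 f(10,8)=10 f(10,10)=1
t=11: f(11,-3)=165 f(11,-1)=407 f(11,1)=451 f(11,3)=329 f(11,5)=165 f(11,7)=55 f(11,9)=11 f(11,11)=1
t=12: f(12,-2)=572 f(12,0)=858 f(12,2)=780 f(12,4)=494 f(12,6)=220 f(12,8)=66 f(12,10)=12 f(12,12)=1
t=13: f(13,-3)=572 f(13,-1)=1430 f(13,1)=1638 f(13,3)=1274 f(13,5)=714 f(13,7)=286 f(13,9)=78 f(13,11)=13 f(13,13)=1
t=14: f(14,-2)=2002 f(14,0)=3068 f(14,2)=2912 f(14,4)=1988 f(14,6)=1000 f(14,8)=364 f(14,10)=91 f(14,12)=14 f(14,14)=1
t=15: f(15,-3)=2002 f(15,-1)=5070 f(15,1)=5980 f(15,3)=4900 f(15,5)=2988 f(15,7)=1364 f(15,9)=455 f(15,11)=105 f(15,13)=15 f(15,15)=1
t=16: f(16,-2)=7072 f(16,0)=11050 f(16,2)=10880 f(16,4)=7888 f(16,6)=4352 f(16,8)=1819 f(16,10)=560 f(16,12)=120 f(16,14)=16 f(16,16)=1
t=17: f(17,-3)=7072 f(17,-1)=18122 f(17,1)=21930 f(17,3)=18768 f(17,5)=12240 f(17,7)=6171 f(17,9)=2379 f(17,11)=680 f(17,13)=136 f(17,15)=17 f(17,17)=1
t=18: f(18,-2)=25194 f(18,0)=40052 f(18,2)=40698 f(18,4)=31008 f(18,6)=18411 f(18,8)=8550 f(18,10)=3059 f(18,12)=816 f(18,14)=153 f(18,16)=18 f(18,18)=1
t=19: f(19,-3)=25194 f(19,-1)=65246 f(19,1)=80750 f(19,3)=71706 f(19,5)=49419 f(19,7)=26961 f(19,9)=11609 f(19,11)=3875 f(19,13)=969 f(19,15)=171 f(19,17)=19 f(19,19)=1
t=20: f(20,-2)=90440 f(20,0)=145996 f(20,2)=152456 f(20,4)=121125 f(20,6)=76380 f(20,8)=38570 f(20,10)=15484 f(20,12)=4844 f(20,14)=1140 f(20,16)=190 f(20,18)=20 f(20,20)=1
t=21: f(21,-3)=90440 f(21,-1)=236436 f(21,1)=298452 f(21,3)=273581 f(21,5)=197505 f(21,7)=114950 f(21,9)=54054 f(21,11)=20328 f(21,13)=5984 f(21,15)=1330 f(21,17)=210 f(21,19)=21 f(21,21)=1
t=22: f(22,-2)=326876 f(22,0)=534888 f(22,2)=572033 f(22,4)=471086 f(22,6)=312455 f(22,8)=169004 f(22,10)=74382 f(22,12)=26312 f(22,14)=7314 f(22,16)=1540 f(22,18)=231 f(22,20)=22 f(22,22)=1
t=23: f(23,-3)=326876 f(23,-1)=861764 f(23,1)=1106921 f(23,3)=1043119 f(23,5)=783541 f(23,7)=481459 f(23,9)=243386 f(23,11)=100694 f(23,13)=33626 f(23,15)=8854 f(23,17)=1771 f(23,19)=253 f(23,21)=23 f(23,23)=1
t=24: f(24,-2)=1188640 f(24,0)=1968685 f(24,2)=2150040 f(24,4)=1826660 f(24,6)=1265000 f(24,8)=724845 f(24,10)=344080 f(24,12)=134320 f(24,14)=42480 f(24,16)=10625 f(24,18)=2024 f(24,20)=276 f(24,22)=24 f(24,24)=1
Σ_s f(24,s) = 9657700
P = 9657700/16777216 = 2414425/4194304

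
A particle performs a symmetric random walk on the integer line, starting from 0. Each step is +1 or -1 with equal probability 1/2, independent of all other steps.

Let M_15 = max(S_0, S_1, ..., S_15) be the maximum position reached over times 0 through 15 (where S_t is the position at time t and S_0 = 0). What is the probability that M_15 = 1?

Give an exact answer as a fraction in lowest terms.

Let M_15 = max(S_0,...,S_15). Use the reflection principle: for j ≥ 1, #{paths with M_15 ≥ j} = #{S_15 ≥ j} + #{S_15 ≥ j+1}.
By reflection, #{M_15 ≥ 1} = #{S_15 ≥ 1} + #{S_15 ≥ 2} = 16384 + 9949 = 26333.
#{M_15 ≥ 2} = #{S_15 ≥ 2} + #{S_15 ≥ 3} = 9949 + 9949 = 19898.
#{M_15 = 1} = 26333 - 19898 = 6435.
P(M_15 = 1) = 6435/32768 = 6435/32768

Answer: 6435/32768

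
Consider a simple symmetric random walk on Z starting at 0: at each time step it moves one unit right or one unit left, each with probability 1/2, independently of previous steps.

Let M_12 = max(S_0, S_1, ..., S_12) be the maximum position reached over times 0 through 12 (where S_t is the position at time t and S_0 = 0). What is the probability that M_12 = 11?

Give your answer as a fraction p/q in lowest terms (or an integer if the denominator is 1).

Let M_12 = max(S_0,...,S_12). Use the reflection principle: for j ≥ 1, #{paths with M_12 ≥ j} = #{S_12 ≥ j} + #{S_12 ≥ j+1}.
By reflection, #{M_12 ≥ 11} = #{S_12 ≥ 11} + #{S_12 ≥ 12} = 1 + 1 = 2.
#{M_12 ≥ 12} = #{S_12 ≥ 12} + #{S_12 ≥ 13} = 1 + 0 = 1.
#{M_12 = 11} = 2 - 1 = 1.
P(M_12 = 11) = 1/4096 = 1/4096

Answer: 1/4096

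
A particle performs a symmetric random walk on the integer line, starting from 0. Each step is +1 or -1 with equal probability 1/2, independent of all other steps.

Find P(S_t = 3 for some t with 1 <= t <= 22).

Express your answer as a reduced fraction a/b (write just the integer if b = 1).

Count via complement. Let g(t,s) = #length-t paths at position s with S_1..S_t all ≠ 3.
g(t,s) = g(t-1,s-1) + g(t-1,s+1) for s ≠ 3; g(t,3) = 0.
t=0: g(0,0)=1
t=1: g(1,-1)=1 g(1,1)=1
t=2: g(2,-2)=1 g(2,0)=2 g(2,2)=1
t=3: g(3,-3)=1 g(3,-1)=3 g(3,1)=3
t=4: g(4,-4)=1 g(4,-2)=4 g(4,0)=6 g(4,2)=3
t=5: g(5,-5)=1 g(5,-3)=5 g(5,-1)=10 g(5,1)=9
t=6: g(6,-6)=1 g(6,-4)=6 g(6,-2)=15 g(6,0)=19 g(6,2)=9
t=7: g(7,-7)=1 g(7,-5)=7 g(7,-3)=21 g(7,-1)=34 g(7,1)=28
t=8: g(8,-8)=1 g(8,-6)=8 g(8,-4)=28 g(8,-2)=55 g(8,0)=62 g(8,2)=28
t=9: g(9,-9)=1 g(9,-7)=9 g(9,-5)=36 g(9,-3)=83 g(9,-1)=117 g(9,1)=90
t=10: g(10,-10)=1 g(10,-8)=10 g(10,-6)=45 g(10,-4)=119 g(10,-2)=200 g(10,0)=207 g(10,2)=90
t=11: g(11,-11)=1 g(11,-9)=11 g(11,-7)=55 g(11,-5)=164 g(11,-3)=319 g(11,-1)=407 g(11,1)=297
t=12: g(12,-12)=1 g(12,-10)=12 g(12,-8)=66 g(12,-6)=219 g(12,-4)=483 g(12,-2)=726 g(12,0)=704 g(12,2)=297
t=13: g(13,-13)=1 g(13,-11)=13 g(13,-9)=78 g(13,-7)=285 g(13,-5)=702 g(13,-3)=1209 g(13,-1)=1430 g(13,1)=1001
t=14: g(14,-14)=1 g(14,-12)=14 g(14,-10)=91 g(14,-8)=363 g(14,-6)=987 g(14,-4)=1911 g(14,-2)=2639 g(14,0)=2431 g(14,2)=1001
t=15: g(15,-15)=1 g(15,-13)=15 g(15,-11)=105 g(15,-9)=454 g(15,-7)=1350 g(15,-5)=2898 g(15,-3)=4550 g(15,-1)=5070 g(15,1)=3432
t=16: g(16,-16)=1 g(16,-14)=16 g(16,-12)=120 g(16,-10)=559 g(16,-8)=1804 g(16,-6)=4248 g(16,-4)=7448 g(16,-2)=9620 g(16,0)=8502 g(16,2)=3432
t=17: g(17,-17)=1 g(17,-15)=17 g(17,-13)=136 g(17,-11)=679 g(17,-9)=2363 g(17,-7)=6052 g(17,-5)=11696 g(17,-3)=17068 g(17,-1)=18122 g(17,1)=11934
t=18: g(18,-18)=1 g(18,-16)=18 g(18,-14)=153 g(18,-12)=815 g(18,-10)=3042 g(18,-8)=8415 g(18,-6)=17748 g(18,-4)=28764 g(18,-2)=35190 g(18,0)=30056 g(18,2)=11934
t=19: g(19,-19)=1 g(19,-17)=19 g(19,-15)=171 g(19,-13)=968 g(19,-11)=3857 g(19,-9)=11457 g(19,-7)=26163 g(19,-5)=46512 g(19,-3)=63954 g(19,-1)=65246 g(19,1)=41990
t=20: g(20,-20)=1 g(20,-18)=20 g(20,-16)=190 g(20,-14)=1139 g(20,-12)=4825 g(20,-10)=15314 g(20,-8)=37620 g(20,-6)=72675 g(20,-4)=110466 g(20,-2)=129200 g(20,0)=107236 g(20,2)=41990
t=21: g(21,-21)=1 g(21,-19)=21 g(21,-17)=210 g(21,-15)=1329 g(21,-13)=5964 g(21,-11)=20139 g(21,-9)=52934 g(21,-7)=110295 g(21,-5)=183141 g(21,-3)=239666 g(21,-1)=236436 g(21,1)=149226
t=22: g(22,-22)=1 g(22,-20)=22 g(22,-18)=231 g(22,-16)=1539 g(22,-14)=7293 g(22,-12)=26103 g(22,-10)=73073 g(22,-8)=163229 g(22,-6)=293436 g(22,-4)=422807 g(22,-2)=476102 g(22,0)=385662 g(22,2)=149226
Paths never hitting 3: Σ_s g(22,s) = 1998724
Paths hitting 3: 2^22 - 1998724 = 2195580
P = 2195580/4194304 = 548895/1048576

Answer: 548895/1048576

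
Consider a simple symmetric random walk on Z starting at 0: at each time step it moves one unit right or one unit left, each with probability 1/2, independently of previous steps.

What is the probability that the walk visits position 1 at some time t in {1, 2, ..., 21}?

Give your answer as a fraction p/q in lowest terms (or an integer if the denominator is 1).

Count via complement. Let g(t,s) = #length-t paths at position s with S_1..S_t all ≠ 1.
g(t,s) = g(t-1,s-1) + g(t-1,s+1) for s ≠ 1; g(t,1) = 0.
t=0: g(0,0)=1
t=1: g(1,-1)=1
t=2: g(2,-2)=1 g(2,0)=1
t=3: g(3,-3)=1 g(3,-1)=2
t=4: g(4,-4)=1 g(4,-2)=3 g(4,0)=2
t=5: g(5,-5)=1 g(5,-3)=4 g(5,-1)=5
t=6: g(6,-6)=1 g(6,-4)=5 g(6,-2)=9 g(6,0)=5
t=7: g(7,-7)=1 g(7,-5)=6 g(7,-3)=14 g(7,-1)=14
t=8: g(8,-8)=1 g(8,-6)=7 g(8,-4)=20 g(8,-2)=28 g(8,0)=14
t=9: g(9,-9)=1 g(9,-7)=8 g(9,-5)=27 g(9,-3)=48 g(9,-1)=42
t=10: g(10,-10)=1 g(10,-8)=9 g(10,-6)=35 g(10,-4)=75 g(10,-2)=90 g(10,0)=42
t=11: g(11,-11)=1 g(11,-9)=10 g(11,-7)=44 g(11,-5)=110 g(11,-3)=165 g(11,-1)=132
t=12: g(12,-12)=1 g(12,-10)=11 g(12,-8)=54 g(12,-6)=154 g(12,-4)=275 g(12,-2)=297 g(12,0)=132
t=13: g(13,-13)=1 g(13,-11)=12 g(13,-9)=65 g(13,-7)=208 g(13,-5)=429 g(13,-3)=572 g(13,-1)=429
t=14: g(14,-14)=1 g(14,-12)=13 g(14,-10)=77 g(14,-8)=273 g(14,-6)=637 g(14,-4)=1001 g(14,-2)=1001 g(14,0)=429
t=15: g(15,-15)=1 g(15,-13)=14 g(15,-11)=90 g(15,-9)=350 g(15,-7)=910 g(15,-5)=1638 g(15,-3)=2002 g(15,-1)=1430
t=16: g(16,-16)=1 g(16,-14)=15 g(16,-12)=104 g(16,-10)=440 g(16,-8)=1260 g(16,-6)=2548 g(16,-4)=3640 g(16,-2)=3432 g(16,0)=1430
t=17: g(17,-17)=1 g(17,-15)=16 g(17,-13)=119 g(17,-11)=544 g(17,-9)=1700 g(17,-7)=3808 g(17,-5)=6188 g(17,-3)=7072 g(17,-1)=4862
t=18: g(18,-18)=1 g(18,-16)=17 g(18,-14)=135 g(18,-12)=663 g(18,-10)=2244 g(18,-8)=5508 g(18,-6)=9996 g(18,-4)=13260 g(18,-2)=11934 g(18,0)=4862
t=19: g(19,-19)=1 g(19,-17)=18 g(19,-15)=152 g(19,-13)=798 g(19,-11)=2907 g(19,-9)=7752 g(19,-7)=15504 g(19,-5)=23256 g(19,-3)=25194 g(19,-1)=16796
t=20: g(20,-20)=1 g(20,-18)=19 g(20,-16)=170 g(20,-14)=950 g(20,-12)=3705 g(20,-10)=10659 g(20,-8)=23256 g(20,-6)=38760 g(20,-4)=48450 g(20,-2)=41990 g(20,0)=16796
t=21: g(21,-21)=1 g(21,-19)=20 g(21,-17)=189 g(21,-15)=1120 g(21,-13)=4655 g(21,-11)=14364 g(21,-9)=33915 g(21,-7)=62016 g(21,-5)=87210 g(21,-3)=90440 g(21,-1)=58786
Paths never hitting 1: Σ_s g(21,s) = 352716
Paths hitting 1: 2^21 - 352716 = 1744436
P = 1744436/2097152 = 436109/524288

Answer: 436109/524288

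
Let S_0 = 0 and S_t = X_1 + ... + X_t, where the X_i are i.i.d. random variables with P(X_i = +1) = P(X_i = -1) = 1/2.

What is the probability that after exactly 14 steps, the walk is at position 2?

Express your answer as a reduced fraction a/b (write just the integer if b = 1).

To reach position 2 after 14 steps: need 8 steps of +1 and 6 of -1.
Favorable paths: C(14,8) = 3003
Total paths: 2^14 = 16384
P = 3003/16384 = 3003/16384

Answer: 3003/16384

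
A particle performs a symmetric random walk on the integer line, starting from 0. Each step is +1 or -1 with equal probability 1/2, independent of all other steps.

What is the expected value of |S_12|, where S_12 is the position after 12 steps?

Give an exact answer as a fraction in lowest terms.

S_12 takes values m ≡ 0 (mod 2) with |m| ≤ 12; P(S_12=m) = C(12,(12+m)/2)/2^12.
Total paths: 2^12 = 4096
Distribution: P(S=-12)=1/4096, P(S=-10)=12/4096, P(S=-8)=66/4096, P(S=-6)=220/4096, P(S=-4)=495/4096, P(S=-2)=792/4096, P(S=0)=924/4096, P(S=2)=792/4096, P(S=4)=495/4096, P(S=6)=220/4096, P(S=8)=66/4096, P(S=10)=12/4096, P(S=12)=1/4096
E[|S_12|] = Σ_m |m|·P(S_12=m) = 11088/4096 = 693/256

Answer: 693/256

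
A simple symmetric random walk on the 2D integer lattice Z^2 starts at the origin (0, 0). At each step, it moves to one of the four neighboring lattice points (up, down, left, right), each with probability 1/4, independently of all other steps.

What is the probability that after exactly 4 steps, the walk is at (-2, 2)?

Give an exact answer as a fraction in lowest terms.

Let h be the number of horizontal steps (so 4-h are vertical). To end at (-2,2) need (h-2)/2 right-steps and ((4-h)+2)/2 up-steps.
Sum over h with 2 ≤ h ≤ 2, h ≡ 0 (mod 2), 4-h ≡ 0 (mod 2):
h=2: C(4,2)·C(2,0)·C(2,2) = 6·1·1 = 6
Total favorable: 6
Total paths: 4^4 = 256
P = 6/256 = 3/128

Answer: 3/128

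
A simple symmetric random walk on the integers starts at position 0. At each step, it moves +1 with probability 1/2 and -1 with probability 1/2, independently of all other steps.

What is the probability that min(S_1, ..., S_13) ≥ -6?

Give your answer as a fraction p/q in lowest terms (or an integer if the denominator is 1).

Answer: 3861/4096

Derivation:
Let f(t,s) = #length-t paths at position s with S_1..S_t all ≥ -6.
f(t,s) = f(t-1,s-1) + f(t-1,s+1) for s ≥ -6; f(t,s) = 0 for s < -6.
t=0: f(0,0)=1
t=1: f(1,-1)=1 f(1,1)=1
t=2: f(2,-2)=1 f(2,0)=2 f(2,2)=1
t=3: f(3,-3)=1 f(3,-1)=3 f(3,1)=3 f(3,3)=1
t=4: f(4,-4)=1 f(4,-2)=4 f(4,0)=6 f(4,2)=4 f(4,4)=1
t=5: f(5,-5)=1 f(5,-3)=5 f(5,-1)=10 f(5,1)=10 f(5,3)=5 f(5,5)=1
t=6: f(6,-6)=1 f(6,-4)=6 f(6,-2)=15 f(6,0)=20 f(6,2)=15 f(6,4)=6 f(6,6)=1
t=7: f(7,-5)=7 f(7,-3)=21 f(7,-1)=35 f(7,1)=35 f(7,3)=21 f(7,5)=7 f(7,7)=1
t=8: f(8,-6)=7 f(8,-4)=28 f(8,-2)=56 f(8,0)=70 f(8,2)=56 f(8,4)=28 f(8,6)=8 f(8,8)=1
t=9: f(9,-5)=35 f(9,-3)=84 f(9,-1)=126 f(9,1)=126 f(9,3)=84 f(9,5)=36 f(9,7)=9 f(9,9)=1
t=10: f(10,-6)=35 f(10,-4)=119 f(10,-2)=210 f(10,0)=252 f(10,2)=210 f(10,4)=120 f(10,6)=45 f(10,8)=10 f(10,10)=1
t=11: f(11,-5)=154 f(11,-3)=329 f(11,-1)=462 f(11,1)=462 f(11,3)=330 f(11,5)=165 f(11,7)=55 f(11,9)=11 f(11,11)=1
t=12: f(12,-6)=154 f(12,-4)=483 f(12,-2)=791 f(12,0)=924 f(12,2)=792 f(12,4)=495 f(12,6)=220 f(12,8)=66 f(12,10)=12 f(12,12)=1
t=13: f(13,-5)=637 f(13,-3)=1274 f(13,-1)=1715 f(13,1)=1716 f(13,3)=1287 f(13,5)=715 f(13,7)=286 f(13,9)=78 f(13,11)=13 f(13,13)=1
Σ_s f(13,s) = 7722
P = 7722/8192 = 3861/4096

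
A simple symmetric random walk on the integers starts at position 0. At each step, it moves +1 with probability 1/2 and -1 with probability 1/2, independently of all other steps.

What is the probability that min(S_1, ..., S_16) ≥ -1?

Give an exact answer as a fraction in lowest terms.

Let f(t,s) = #length-t paths at position s with S_1..S_t all ≥ -1.
f(t,s) = f(t-1,s-1) + f(t-1,s+1) for s ≥ -1; f(t,s) = 0 for s < -1.
t=0: f(0,0)=1
t=1: f(1,-1)=1 f(1,1)=1
t=2: f(2,0)=2 f(2,2)=1
t=3: f(3,-1)=2 f(3,1)=3 f(3,3)=1
t=4: f(4,0)=5 f(4,2)=4 f(4,4)=1
t=5: f(5,-1)=5 f(5,1)=9 f(5,3)=5 f(5,5)=1
t=6: f(6,0)=14 f(6,2)=14 f(6,4)=6 f(6,6)=1
t=7: f(7,-1)=14 f(7,1)=28 f(7,3)=20 f(7,5)=7 f(7,7)=1
t=8: f(8,0)=42 f(8,2)=48 f(8,4)=27 f(8,6)=8 f(8,8)=1
t=9: f(9,-1)=42 f(9,1)=90 f(9,3)=75 f(9,5)=35 f(9,7)=9 f(9,9)=1
t=10: f(10,0)=132 f(10,2)=165 f(10,4)=110 f(10,6)=44 f(10,8)=10 f(10,10)=1
t=11: f(11,-1)=132 f(11,1)=297 f(11,3)=275 f(11,5)=154 f(11,7)=54 f(11,9)=11 f(11,11)=1
t=12: f(12,0)=429 f(12,2)=572 f(12,4)=429 f(12,6)=208 f(12,8)=65 f(12,10)=12 f(12,12)=1
t=13: f(13,-1)=429 f(13,1)=1001 f(13,3)=1001 f(13,5)=637 f(13,7)=273 f(13,9)=77 f(13,11)=13 f(13,13)=1
t=14: f(14,0)=1430 f(14,2)=2002 f(14,4)=1638 f(14,6)=910 f(14,8)=350 f(14,10)=90 f(14,12)=14 f(14,14)=1
t=15: f(15,-1)=1430 f(15,1)=3432 f(15,3)=3640 f(15,5)=2548 f(15,7)=1260 f(15,9)=440 f(15,11)=104 f(15,13)=15 f(15,15)=1
t=16: f(16,0)=4862 f(16,2)=7072 f(16,4)=6188 f(16,6)=3808 f(16,8)=1700 f(16,10)=544 f(16,12)=119 f(16,14)=16 f(16,16)=1
Σ_s f(16,s) = 24310
P = 24310/65536 = 12155/32768

Answer: 12155/32768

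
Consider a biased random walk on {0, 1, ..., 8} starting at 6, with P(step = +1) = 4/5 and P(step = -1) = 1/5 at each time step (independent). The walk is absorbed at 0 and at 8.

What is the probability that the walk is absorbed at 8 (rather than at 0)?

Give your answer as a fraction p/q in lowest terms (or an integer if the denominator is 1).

Biased walk: p = 4/5, q = 1/5, r = q/p = 1/4
Gambler's ruin: P(hit 8 before 0 | start at 6) = (1 - r^a)/(1 - r^N)
r^6 = 1/4096; r^8 = 1/65536
P = (1 - 1/4096) / (1 - 1/65536) = 4095/4096 / 65535/65536 = 4368/4369

Answer: 4368/4369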